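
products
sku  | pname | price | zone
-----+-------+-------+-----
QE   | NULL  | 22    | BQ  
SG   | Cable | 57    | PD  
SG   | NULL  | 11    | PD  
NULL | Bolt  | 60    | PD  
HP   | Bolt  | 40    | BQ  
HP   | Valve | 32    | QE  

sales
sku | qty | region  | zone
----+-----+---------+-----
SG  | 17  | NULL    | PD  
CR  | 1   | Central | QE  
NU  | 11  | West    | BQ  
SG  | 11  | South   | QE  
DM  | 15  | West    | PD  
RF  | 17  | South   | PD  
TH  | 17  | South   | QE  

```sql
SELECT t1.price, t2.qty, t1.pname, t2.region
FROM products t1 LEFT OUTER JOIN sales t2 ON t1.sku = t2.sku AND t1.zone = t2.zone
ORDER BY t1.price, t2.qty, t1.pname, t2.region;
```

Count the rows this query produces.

LEFT JOIN keeps every row from `products`; unmatched rows get NULL for `sales`'s columns.
Matching on t1.sku = t2.sku AND t1.zone = t2.zone. A NULL in a compared column never satisfies the condition.
Matched pairs: 2; unmatched t1 rows kept: 4.
Total: 2 matched + 4 padded = 6 rows.

6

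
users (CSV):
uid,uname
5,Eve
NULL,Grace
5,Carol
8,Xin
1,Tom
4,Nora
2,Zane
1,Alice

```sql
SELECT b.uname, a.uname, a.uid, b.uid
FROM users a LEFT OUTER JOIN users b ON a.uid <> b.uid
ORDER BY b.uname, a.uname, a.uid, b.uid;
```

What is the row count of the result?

39

LEFT JOIN keeps every row from `users a`; unmatched rows get NULL for `users b`'s columns.
Matching on a.uid <> b.uid. A NULL in a compared column never satisfies the condition.
- a[0] uid=5 → 5 match(es) in b → 5 row(s).
- a[1] uid=NULL → no match; kept with NULLs on the b side.
- a[2] uid=5 → 5 match(es) in b → 5 row(s).
- a[3] uid=8 → 6 match(es) in b → 6 row(s).
- a[4] uid=1 → 5 match(es) in b → 5 row(s).
- a[5] uid=4 → 6 match(es) in b → 6 row(s).
- a[6] uid=2 → 6 match(es) in b → 6 row(s).
- a[7] uid=1 → 5 match(es) in b → 5 row(s).
Total: 38 matched + 1 padded = 39 rows.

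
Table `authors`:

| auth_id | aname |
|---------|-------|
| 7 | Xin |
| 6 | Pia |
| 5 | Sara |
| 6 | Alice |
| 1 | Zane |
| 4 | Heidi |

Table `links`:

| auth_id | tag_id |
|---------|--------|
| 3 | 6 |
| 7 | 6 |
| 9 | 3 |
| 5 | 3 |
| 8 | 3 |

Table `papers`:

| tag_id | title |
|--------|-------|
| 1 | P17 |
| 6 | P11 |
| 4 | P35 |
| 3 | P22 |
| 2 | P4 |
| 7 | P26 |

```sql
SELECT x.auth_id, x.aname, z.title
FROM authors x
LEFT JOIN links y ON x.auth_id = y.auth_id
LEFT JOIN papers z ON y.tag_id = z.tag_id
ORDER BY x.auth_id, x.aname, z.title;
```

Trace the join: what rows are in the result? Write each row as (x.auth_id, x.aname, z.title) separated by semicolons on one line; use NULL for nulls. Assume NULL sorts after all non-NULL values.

(1, Zane, NULL); (4, Heidi, NULL); (5, Sara, P22); (6, Alice, NULL); (6, Pia, NULL); (7, Xin, P11)

Joins associate left-to-right: authors LEFT JOIN links on auth_id gives 6 intermediate row(s).
Then LEFT JOIN `papers z` on tag_id: each of those 6 rows is kept; rows whose y.tag_id has no match in z get NULL for z's columns.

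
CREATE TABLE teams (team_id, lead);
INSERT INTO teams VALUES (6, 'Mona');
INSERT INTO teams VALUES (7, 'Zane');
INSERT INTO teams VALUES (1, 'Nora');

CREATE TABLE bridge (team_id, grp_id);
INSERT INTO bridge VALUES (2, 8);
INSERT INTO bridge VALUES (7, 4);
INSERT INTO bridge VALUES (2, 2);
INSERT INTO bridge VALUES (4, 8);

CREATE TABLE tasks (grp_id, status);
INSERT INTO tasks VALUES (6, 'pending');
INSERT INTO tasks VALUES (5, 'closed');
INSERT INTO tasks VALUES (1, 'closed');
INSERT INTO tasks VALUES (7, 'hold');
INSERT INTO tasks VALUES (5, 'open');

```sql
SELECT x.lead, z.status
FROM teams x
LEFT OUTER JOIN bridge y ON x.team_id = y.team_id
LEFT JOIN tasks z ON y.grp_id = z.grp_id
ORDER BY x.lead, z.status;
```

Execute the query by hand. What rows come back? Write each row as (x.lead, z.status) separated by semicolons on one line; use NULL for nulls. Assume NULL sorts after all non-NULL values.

(Mona, NULL); (Nora, NULL); (Zane, NULL)

Joins associate left-to-right: teams LEFT JOIN bridge on team_id gives 3 intermediate row(s).
Then LEFT JOIN `tasks z` on grp_id: each of those 3 rows is kept; rows whose y.grp_id has no match in z get NULL for z's columns.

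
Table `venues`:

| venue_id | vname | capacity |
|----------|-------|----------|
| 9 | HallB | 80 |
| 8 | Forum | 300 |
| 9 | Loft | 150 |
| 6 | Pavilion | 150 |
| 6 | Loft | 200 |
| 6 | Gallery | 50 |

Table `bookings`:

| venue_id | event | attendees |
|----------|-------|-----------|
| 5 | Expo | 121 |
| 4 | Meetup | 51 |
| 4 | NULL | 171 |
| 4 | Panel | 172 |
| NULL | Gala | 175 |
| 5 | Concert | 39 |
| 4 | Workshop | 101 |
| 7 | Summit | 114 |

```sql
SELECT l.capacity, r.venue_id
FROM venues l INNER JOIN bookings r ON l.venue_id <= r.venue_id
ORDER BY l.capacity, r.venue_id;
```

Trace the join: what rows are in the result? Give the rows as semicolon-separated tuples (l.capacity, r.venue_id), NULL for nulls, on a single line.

(50, 7); (150, 7); (200, 7)

INNER JOIN keeps only pairs where the ON condition holds.
Matching on l.venue_id <= r.venue_id. A NULL in a compared column never satisfies the condition.
Matched pairs: 3.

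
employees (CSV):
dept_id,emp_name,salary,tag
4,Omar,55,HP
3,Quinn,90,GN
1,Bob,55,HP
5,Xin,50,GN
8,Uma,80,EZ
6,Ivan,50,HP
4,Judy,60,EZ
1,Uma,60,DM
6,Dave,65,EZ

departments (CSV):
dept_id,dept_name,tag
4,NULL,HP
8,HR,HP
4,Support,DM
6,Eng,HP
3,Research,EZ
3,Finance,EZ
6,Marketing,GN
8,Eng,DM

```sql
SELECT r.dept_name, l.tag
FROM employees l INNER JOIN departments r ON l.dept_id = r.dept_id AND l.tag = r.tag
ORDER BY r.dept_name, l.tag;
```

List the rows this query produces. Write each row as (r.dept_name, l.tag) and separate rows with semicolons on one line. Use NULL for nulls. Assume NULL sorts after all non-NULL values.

INNER JOIN keeps only pairs where the ON condition holds.
Matching on l.dept_id = r.dept_id AND l.tag = r.tag.
- l (dept_id=4, tag=HP) pairs with 1 row(s) of r.
- l (dept_id=3, tag=GN) has no partner → excluded.
- l (dept_id=1, tag=HP) has no partner → excluded.
- l (dept_id=5, tag=GN) has no partner → excluded.
- l (dept_id=8, tag=EZ) has no partner → excluded.
- l (dept_id=6, tag=HP) pairs with 1 row(s) of r.
- l (dept_id=4, tag=EZ) has no partner → excluded.
- l (dept_id=1, tag=DM) has no partner → excluded.
- l (dept_id=6, tag=EZ) has no partner → excluded.
After projecting and ordering:
r.dept_name | l.tag
Eng | HP
NULL | HP

(Eng, HP); (NULL, HP)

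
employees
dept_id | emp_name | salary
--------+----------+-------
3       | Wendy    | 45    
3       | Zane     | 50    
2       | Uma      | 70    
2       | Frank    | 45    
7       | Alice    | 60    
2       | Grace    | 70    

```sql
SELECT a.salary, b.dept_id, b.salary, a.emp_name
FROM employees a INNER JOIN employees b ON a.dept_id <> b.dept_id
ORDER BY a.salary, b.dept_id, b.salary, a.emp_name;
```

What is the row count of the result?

22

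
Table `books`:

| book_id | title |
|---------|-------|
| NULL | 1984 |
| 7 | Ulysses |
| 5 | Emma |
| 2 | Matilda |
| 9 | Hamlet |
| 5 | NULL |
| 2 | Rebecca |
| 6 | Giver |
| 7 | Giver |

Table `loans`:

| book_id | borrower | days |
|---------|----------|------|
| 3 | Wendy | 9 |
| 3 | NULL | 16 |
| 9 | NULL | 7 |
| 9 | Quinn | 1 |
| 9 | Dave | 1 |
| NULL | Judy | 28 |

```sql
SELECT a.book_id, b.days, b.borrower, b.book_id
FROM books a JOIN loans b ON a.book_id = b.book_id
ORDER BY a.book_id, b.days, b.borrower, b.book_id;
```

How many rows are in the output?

3

INNER JOIN keeps only pairs where the ON condition holds.
Matching on a.book_id = b.book_id. A NULL in a compared column never satisfies the condition.
Matched pairs: 3.
Total: 3 rows.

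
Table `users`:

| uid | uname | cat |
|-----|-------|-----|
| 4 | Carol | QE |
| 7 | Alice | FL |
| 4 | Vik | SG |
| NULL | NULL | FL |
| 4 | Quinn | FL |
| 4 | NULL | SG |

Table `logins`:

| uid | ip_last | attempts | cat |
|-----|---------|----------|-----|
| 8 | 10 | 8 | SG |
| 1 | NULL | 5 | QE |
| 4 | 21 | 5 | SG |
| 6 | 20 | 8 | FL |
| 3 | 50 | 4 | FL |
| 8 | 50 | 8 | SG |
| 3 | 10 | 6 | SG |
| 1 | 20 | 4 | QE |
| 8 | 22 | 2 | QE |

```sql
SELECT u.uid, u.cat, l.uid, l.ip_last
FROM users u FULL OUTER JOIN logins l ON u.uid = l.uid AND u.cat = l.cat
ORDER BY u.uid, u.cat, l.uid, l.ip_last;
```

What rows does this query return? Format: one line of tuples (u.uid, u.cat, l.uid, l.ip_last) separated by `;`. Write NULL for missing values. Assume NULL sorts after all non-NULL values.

(4, FL, NULL, NULL); (4, QE, NULL, NULL); (4, SG, 4, 21); (4, SG, 4, 21); (7, FL, NULL, NULL); (NULL, FL, NULL, NULL); (NULL, NULL, 1, 20); (NULL, NULL, 1, NULL); (NULL, NULL, 3, 10); (NULL, NULL, 3, 50); (NULL, NULL, 6, 20); (NULL, NULL, 8, 10); (NULL, NULL, 8, 22); (NULL, NULL, 8, 50)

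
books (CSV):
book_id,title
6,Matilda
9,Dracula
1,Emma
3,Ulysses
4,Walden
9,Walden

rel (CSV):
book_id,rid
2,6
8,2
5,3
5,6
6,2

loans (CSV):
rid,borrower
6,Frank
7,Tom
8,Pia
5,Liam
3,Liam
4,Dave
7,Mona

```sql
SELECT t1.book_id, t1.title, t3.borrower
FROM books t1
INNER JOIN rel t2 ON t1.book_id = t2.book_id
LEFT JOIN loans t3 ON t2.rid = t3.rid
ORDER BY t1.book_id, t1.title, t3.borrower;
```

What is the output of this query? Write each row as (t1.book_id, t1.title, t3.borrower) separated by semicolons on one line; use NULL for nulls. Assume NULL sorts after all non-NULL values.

(6, Matilda, NULL)

Evaluate left to right. First `books t1 INNER JOIN rel t2` on book_id: 1 row(s).
Then LEFT JOIN `loans t3` on rid: each of those 1 rows is kept; rows whose t2.rid has no match in t3 get NULL for t3's columns.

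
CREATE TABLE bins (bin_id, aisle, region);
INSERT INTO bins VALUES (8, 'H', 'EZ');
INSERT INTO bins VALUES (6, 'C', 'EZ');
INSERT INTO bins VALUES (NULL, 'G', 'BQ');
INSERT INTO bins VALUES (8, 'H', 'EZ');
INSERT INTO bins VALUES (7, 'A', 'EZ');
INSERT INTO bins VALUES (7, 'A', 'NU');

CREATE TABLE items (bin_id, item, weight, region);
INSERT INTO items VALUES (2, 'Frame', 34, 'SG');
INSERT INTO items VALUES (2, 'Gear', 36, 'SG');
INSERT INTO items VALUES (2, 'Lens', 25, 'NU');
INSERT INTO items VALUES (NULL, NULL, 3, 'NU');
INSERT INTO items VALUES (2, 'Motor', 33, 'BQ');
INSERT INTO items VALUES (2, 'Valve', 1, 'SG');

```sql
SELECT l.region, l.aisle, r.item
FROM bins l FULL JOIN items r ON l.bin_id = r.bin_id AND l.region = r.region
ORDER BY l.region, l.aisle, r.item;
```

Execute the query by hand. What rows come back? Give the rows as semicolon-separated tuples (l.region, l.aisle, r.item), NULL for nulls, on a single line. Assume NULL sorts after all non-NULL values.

FULL OUTER JOIN keeps every row from both sides; unmatched rows get NULL for the other side's columns.
Matching on l.bin_id = r.bin_id AND l.region = r.region. A NULL in a compared column never satisfies the condition.
- l (bin_id=8, region=EZ) has no partner → padded with NULL.
- l (bin_id=6, region=EZ) has no partner → padded with NULL.
- l (bin_id=NULL, region=BQ) has no partner → padded with NULL.
- l (bin_id=8, region=EZ) has no partner → padded with NULL.
- l (bin_id=7, region=EZ) has no partner → padded with NULL.
- l (bin_id=7, region=NU) has no partner → padded with NULL.
- plus 6 unmatched r row(s), each kept with NULL l columns.

(BQ, G, NULL); (EZ, A, NULL); (EZ, C, NULL); (EZ, H, NULL); (EZ, H, NULL); (NU, A, NULL); (NULL, NULL, Frame); (NULL, NULL, Gear); (NULL, NULL, Lens); (NULL, NULL, Motor); (NULL, NULL, Valve); (NULL, NULL, NULL)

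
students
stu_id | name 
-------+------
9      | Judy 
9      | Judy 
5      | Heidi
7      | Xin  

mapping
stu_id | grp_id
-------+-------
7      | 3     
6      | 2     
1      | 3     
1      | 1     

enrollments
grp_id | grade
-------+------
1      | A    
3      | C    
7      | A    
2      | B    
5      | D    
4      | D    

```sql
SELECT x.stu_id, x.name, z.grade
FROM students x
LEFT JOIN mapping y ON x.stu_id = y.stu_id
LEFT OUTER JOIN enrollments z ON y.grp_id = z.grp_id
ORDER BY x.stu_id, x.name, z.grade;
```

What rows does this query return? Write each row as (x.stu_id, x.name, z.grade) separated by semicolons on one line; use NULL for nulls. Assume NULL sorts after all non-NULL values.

(5, Heidi, NULL); (7, Xin, C); (9, Judy, NULL); (9, Judy, NULL)

Joins associate left-to-right: students LEFT JOIN mapping on stu_id gives 4 intermediate row(s).
Then LEFT JOIN `enrollments z` on grp_id: each of those 4 rows is kept; rows whose y.grp_id has no match in z get NULL for z's columns.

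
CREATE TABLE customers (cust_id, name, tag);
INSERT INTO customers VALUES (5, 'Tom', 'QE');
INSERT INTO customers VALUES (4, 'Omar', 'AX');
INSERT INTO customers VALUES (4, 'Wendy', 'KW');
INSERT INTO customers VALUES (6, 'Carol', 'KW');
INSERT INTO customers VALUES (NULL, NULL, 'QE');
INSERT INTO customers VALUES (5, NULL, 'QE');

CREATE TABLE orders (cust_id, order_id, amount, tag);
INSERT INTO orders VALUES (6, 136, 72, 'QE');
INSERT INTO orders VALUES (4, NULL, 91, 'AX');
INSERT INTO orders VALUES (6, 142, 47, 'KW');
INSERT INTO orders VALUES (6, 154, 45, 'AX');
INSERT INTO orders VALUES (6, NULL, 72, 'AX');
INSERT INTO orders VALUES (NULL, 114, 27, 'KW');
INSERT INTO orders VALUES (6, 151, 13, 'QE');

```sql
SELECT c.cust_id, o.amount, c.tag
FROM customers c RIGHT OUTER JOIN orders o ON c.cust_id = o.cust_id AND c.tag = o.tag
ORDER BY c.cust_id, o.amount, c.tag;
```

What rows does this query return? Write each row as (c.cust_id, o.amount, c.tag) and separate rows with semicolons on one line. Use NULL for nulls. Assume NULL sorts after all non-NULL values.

RIGHT JOIN keeps every row from `orders`; unmatched rows get NULL for `customers`'s columns.
Matching on c.cust_id = o.cust_id AND c.tag = o.tag. A NULL in a compared column never satisfies the condition.
- c (cust_id=5, tag=QE) has no partner in o.
- c (cust_id=4, tag=AX) pairs with 1 row(s) of o.
- c (cust_id=4, tag=KW) has no partner in o.
- c (cust_id=6, tag=KW) pairs with 1 row(s) of o.
- c (cust_id=NULL, tag=QE) has no partner in o.
- c (cust_id=5, tag=QE) has no partner in o.
- 5 row(s) from o found no c partner → padded with NULL.
After projecting and ordering:
c.cust_id | o.amount | c.tag
4 | 91 | AX
6 | 47 | KW
NULL | 13 | NULL
NULL | 27 | NULL
NULL | 45 | NULL
NULL | 72 | NULL
NULL | 72 | NULL

(4, 91, AX); (6, 47, KW); (NULL, 13, NULL); (NULL, 27, NULL); (NULL, 45, NULL); (NULL, 72, NULL); (NULL, 72, NULL)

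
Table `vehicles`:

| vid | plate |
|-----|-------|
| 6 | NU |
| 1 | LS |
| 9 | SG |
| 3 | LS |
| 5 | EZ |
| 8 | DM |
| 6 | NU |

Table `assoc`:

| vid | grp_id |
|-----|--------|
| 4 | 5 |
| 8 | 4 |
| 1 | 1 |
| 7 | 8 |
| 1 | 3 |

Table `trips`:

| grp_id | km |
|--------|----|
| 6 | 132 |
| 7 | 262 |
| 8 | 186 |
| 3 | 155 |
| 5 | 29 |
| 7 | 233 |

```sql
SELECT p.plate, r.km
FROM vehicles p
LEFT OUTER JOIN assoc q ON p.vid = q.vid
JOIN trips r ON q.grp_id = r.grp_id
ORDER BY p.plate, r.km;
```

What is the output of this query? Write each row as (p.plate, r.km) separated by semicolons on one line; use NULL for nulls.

(LS, 155)

Joins associate left-to-right: vehicles LEFT JOIN assoc on vid gives 8 intermediate row(s).
Then INNER JOIN `trips r` on grp_id: keep only rows whose q.grp_id appears in r.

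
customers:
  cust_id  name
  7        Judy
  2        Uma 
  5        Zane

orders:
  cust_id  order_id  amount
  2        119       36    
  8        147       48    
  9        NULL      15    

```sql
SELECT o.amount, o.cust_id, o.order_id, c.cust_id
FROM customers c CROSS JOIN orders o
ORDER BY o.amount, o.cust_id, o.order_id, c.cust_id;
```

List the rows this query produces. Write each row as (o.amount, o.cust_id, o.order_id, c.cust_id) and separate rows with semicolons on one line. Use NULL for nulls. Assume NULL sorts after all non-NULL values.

CROSS JOIN pairs every row of `customers` with every row of `orders`: 3 × 3 = 9 rows.
After projecting and ordering:
o.amount | o.cust_id | o.order_id | c.cust_id
15 | 9 | NULL | 2
15 | 9 | NULL | 5
15 | 9 | NULL | 7
36 | 2 | 119 | 2
36 | 2 | 119 | 5
36 | 2 | 119 | 7
48 | 8 | 147 | 2
48 | 8 | 147 | 5
48 | 8 | 147 | 7

(15, 9, NULL, 2); (15, 9, NULL, 5); (15, 9, NULL, 7); (36, 2, 119, 2); (36, 2, 119, 5); (36, 2, 119, 7); (48, 8, 147, 2); (48, 8, 147, 5); (48, 8, 147, 7)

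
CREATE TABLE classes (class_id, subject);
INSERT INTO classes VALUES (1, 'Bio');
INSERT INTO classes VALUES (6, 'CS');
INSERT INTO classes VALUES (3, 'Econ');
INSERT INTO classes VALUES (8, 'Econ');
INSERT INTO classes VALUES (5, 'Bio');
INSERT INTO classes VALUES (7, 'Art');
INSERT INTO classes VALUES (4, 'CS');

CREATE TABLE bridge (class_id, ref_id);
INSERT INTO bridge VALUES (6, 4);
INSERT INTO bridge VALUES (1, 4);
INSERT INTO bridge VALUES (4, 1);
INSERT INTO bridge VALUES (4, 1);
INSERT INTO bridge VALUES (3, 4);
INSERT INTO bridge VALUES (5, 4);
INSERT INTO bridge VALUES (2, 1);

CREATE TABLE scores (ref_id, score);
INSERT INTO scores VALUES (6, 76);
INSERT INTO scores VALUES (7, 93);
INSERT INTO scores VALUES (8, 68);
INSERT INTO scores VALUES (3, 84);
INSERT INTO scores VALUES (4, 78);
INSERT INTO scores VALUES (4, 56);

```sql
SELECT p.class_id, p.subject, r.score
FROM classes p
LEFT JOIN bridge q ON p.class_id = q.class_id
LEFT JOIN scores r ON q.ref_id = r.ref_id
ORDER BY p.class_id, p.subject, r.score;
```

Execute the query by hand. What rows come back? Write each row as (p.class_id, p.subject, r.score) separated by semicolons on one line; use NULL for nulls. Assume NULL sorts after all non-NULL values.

Evaluate left to right. First `classes p LEFT JOIN bridge q` on class_id: 8 row(s).
Then LEFT JOIN `scores r` on ref_id: each of those 8 rows is kept; rows whose q.ref_id has no match in r get NULL for r's columns.

(1, Bio, 56); (1, Bio, 78); (3, Econ, 56); (3, Econ, 78); (4, CS, NULL); (4, CS, NULL); (5, Bio, 56); (5, Bio, 78); (6, CS, 56); (6, CS, 78); (7, Art, NULL); (8, Econ, NULL)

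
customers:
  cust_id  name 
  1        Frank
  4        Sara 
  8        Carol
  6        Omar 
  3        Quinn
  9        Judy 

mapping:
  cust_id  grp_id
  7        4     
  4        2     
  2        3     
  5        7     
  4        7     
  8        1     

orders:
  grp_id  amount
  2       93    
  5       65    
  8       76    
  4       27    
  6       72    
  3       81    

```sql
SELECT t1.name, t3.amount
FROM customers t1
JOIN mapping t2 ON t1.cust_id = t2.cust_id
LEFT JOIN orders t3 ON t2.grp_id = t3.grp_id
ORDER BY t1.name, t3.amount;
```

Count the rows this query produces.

3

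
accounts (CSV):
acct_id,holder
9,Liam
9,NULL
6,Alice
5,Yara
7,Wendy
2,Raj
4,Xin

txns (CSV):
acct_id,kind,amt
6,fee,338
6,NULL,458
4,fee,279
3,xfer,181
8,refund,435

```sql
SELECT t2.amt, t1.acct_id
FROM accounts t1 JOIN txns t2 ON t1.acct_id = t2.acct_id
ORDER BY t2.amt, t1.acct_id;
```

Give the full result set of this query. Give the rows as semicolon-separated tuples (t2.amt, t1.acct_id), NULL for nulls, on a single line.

(279, 4); (338, 6); (458, 6)

INNER JOIN keeps only pairs where the ON condition holds.
Matching on t1.acct_id = t2.acct_id.
- acct_id=9: no matching t2 row, dropped.
- acct_id=9: no matching t2 row, dropped.
- acct_id=6: 2 matching t2 row(s), so 2 row(s) emitted.
- acct_id=5: no matching t2 row, dropped.
- acct_id=7: no matching t2 row, dropped.
- acct_id=2: no matching t2 row, dropped.
- acct_id=4: 1 matching t2 row(s), so 1 row(s) emitted.
After projecting and ordering:
t2.amt | t1.acct_id
279 | 4
338 | 6
458 | 6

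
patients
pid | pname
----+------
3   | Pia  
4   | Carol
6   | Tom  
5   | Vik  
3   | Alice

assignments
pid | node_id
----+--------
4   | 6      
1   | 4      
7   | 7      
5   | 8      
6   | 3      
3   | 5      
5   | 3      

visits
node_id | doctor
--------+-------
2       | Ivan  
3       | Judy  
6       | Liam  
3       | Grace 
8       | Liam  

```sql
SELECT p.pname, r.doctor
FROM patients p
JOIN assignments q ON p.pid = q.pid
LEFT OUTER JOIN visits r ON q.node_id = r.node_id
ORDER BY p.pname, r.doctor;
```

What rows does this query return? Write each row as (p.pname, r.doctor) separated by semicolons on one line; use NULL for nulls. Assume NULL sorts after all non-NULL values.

Joins associate left-to-right: patients INNER JOIN assignments on pid gives 6 intermediate row(s).
Then LEFT JOIN `visits r` on node_id: each of those 6 rows is kept; rows whose q.node_id has no match in r get NULL for r's columns.

(Alice, NULL); (Carol, Liam); (Pia, NULL); (Tom, Grace); (Tom, Judy); (Vik, Grace); (Vik, Judy); (Vik, Liam)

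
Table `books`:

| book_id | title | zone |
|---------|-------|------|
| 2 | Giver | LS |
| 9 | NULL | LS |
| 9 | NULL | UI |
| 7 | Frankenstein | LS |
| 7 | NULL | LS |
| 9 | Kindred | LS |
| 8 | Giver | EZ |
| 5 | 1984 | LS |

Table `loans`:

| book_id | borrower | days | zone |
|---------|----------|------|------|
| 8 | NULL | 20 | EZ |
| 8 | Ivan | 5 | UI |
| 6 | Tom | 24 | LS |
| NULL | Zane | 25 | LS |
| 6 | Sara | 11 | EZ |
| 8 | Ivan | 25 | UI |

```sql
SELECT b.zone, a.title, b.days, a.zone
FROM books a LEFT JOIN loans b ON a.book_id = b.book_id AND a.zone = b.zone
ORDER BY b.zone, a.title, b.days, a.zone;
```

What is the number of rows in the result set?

8

LEFT JOIN keeps every row from `books`; unmatched rows get NULL for `loans`'s columns.
Matching on a.book_id = b.book_id AND a.zone = b.zone. A NULL in a compared column never satisfies the condition.
- book_id=2, zone=LS: no b row matches, row kept with b columns NULL.
- book_id=9, zone=LS: no b row matches, row kept with b columns NULL.
- book_id=9, zone=UI: no b row matches, row kept with b columns NULL.
- book_id=7, zone=LS: no b row matches, row kept with b columns NULL.
- book_id=7, zone=LS: no b row matches, row kept with b columns NULL.
- book_id=9, zone=LS: no b row matches, row kept with b columns NULL.
- book_id=8, zone=EZ: 1 matching b row(s), so 1 row(s) emitted.
- book_id=5, zone=LS: no b row matches, row kept with b columns NULL.
Total: 1 matched + 7 padded = 8 rows.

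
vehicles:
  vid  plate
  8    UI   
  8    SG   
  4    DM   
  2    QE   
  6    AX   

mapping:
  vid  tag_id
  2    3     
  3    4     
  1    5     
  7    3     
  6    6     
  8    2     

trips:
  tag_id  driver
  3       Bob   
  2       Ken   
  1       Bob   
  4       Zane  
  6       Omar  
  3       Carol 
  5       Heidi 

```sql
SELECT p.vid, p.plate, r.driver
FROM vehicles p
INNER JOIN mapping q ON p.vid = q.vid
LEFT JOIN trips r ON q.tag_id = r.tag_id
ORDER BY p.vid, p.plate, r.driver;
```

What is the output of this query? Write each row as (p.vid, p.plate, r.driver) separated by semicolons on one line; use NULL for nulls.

Joins associate left-to-right: vehicles INNER JOIN mapping on vid gives 4 intermediate row(s).
Then LEFT JOIN `trips r` on tag_id: each of those 4 rows is kept; rows whose q.tag_id has no match in r get NULL for r's columns.

(2, QE, Bob); (2, QE, Carol); (6, AX, Omar); (8, SG, Ken); (8, UI, Ken)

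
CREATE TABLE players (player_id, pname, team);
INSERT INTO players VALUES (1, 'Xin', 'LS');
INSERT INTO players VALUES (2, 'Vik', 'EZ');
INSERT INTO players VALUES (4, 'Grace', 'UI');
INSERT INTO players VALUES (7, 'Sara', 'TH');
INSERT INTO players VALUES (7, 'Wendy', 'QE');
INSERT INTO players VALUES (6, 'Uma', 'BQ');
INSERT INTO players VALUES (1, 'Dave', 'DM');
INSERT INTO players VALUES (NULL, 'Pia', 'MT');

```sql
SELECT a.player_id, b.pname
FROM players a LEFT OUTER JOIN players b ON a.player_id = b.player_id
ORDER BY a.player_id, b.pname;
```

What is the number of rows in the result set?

12

LEFT JOIN keeps every row from `players a`; unmatched rows get NULL for `players b`'s columns.
Matching on a.player_id = b.player_id. A NULL in a compared column never satisfies the condition.
- a[0] player_id=1 → 2 match(es) in b → 2 row(s).
- a[1] player_id=2 → 1 match(es) in b → 1 row(s).
- a[2] player_id=4 → 1 match(es) in b → 1 row(s).
- a[3] player_id=7 → 2 match(es) in b → 2 row(s).
- a[4] player_id=7 → 2 match(es) in b → 2 row(s).
- a[5] player_id=6 → 1 match(es) in b → 1 row(s).
- a[6] player_id=1 → 2 match(es) in b → 2 row(s).
- a[7] player_id=NULL → no match; kept with NULLs on the b side.
Total: 11 matched + 1 padded = 12 rows.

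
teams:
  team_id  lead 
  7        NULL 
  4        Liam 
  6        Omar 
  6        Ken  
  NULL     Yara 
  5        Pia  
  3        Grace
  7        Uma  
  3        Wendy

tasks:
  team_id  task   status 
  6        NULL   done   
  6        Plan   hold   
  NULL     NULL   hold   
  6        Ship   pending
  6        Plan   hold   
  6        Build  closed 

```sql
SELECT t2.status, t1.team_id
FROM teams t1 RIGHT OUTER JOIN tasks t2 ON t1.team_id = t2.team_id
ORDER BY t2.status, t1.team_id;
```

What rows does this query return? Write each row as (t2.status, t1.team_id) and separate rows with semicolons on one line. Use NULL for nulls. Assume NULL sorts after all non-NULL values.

RIGHT JOIN keeps every row from `tasks`; unmatched rows get NULL for `teams`'s columns.
Matching on t1.team_id = t2.team_id. A NULL in a compared column never satisfies the condition.
- t1 (team_id=7) has no partner in t2.
- t1 (team_id=4) has no partner in t2.
- t1 (team_id=6) pairs with 5 row(s) of t2.
- t1 (team_id=6) pairs with 5 row(s) of t2.
- t1 (team_id=NULL) has no partner in t2.
- t1 (team_id=5) has no partner in t2.
- t1 (team_id=3) has no partner in t2.
- t1 (team_id=7) has no partner in t2.
- t1 (team_id=3) has no partner in t2.
- 1 row(s) from t2 found no t1 partner → padded with NULL.

(closed, 6); (closed, 6); (done, 6); (done, 6); (hold, 6); (hold, 6); (hold, 6); (hold, 6); (hold, NULL); (pending, 6); (pending, 6)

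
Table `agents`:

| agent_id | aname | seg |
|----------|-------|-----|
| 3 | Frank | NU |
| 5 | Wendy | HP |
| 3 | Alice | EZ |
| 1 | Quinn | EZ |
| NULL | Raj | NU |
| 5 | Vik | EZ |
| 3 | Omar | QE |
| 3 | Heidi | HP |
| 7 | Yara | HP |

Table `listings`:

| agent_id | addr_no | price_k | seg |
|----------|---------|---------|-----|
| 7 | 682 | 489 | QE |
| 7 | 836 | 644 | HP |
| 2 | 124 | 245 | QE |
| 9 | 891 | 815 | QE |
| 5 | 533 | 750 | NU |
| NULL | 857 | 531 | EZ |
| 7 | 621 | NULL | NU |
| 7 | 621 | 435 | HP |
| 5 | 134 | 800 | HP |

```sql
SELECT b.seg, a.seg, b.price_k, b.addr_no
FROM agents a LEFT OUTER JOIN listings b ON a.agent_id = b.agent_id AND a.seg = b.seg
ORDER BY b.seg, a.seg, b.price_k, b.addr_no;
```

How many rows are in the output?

LEFT JOIN keeps every row from `agents`; unmatched rows get NULL for `listings`'s columns.
Matching on a.agent_id = b.agent_id AND a.seg = b.seg. A NULL in a compared column never satisfies the condition.
Matched pairs: 3; unmatched a rows kept: 7.
Total: 3 matched + 7 padded = 10 rows.

10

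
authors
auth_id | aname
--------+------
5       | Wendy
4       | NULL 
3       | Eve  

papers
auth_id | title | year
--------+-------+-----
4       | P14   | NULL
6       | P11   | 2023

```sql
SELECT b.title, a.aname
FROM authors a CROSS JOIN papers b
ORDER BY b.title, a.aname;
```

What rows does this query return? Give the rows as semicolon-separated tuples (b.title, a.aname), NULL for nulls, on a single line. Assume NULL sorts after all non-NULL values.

(P11, Eve); (P11, Wendy); (P11, NULL); (P14, Eve); (P14, Wendy); (P14, NULL)

CROSS JOIN pairs every row of `authors` with every row of `papers`: 3 × 2 = 6 rows.
After projecting and ordering:
b.title | a.aname
P11 | Eve
P11 | Wendy
P11 | NULL
P14 | Eve
P14 | Wendy
P14 | NULL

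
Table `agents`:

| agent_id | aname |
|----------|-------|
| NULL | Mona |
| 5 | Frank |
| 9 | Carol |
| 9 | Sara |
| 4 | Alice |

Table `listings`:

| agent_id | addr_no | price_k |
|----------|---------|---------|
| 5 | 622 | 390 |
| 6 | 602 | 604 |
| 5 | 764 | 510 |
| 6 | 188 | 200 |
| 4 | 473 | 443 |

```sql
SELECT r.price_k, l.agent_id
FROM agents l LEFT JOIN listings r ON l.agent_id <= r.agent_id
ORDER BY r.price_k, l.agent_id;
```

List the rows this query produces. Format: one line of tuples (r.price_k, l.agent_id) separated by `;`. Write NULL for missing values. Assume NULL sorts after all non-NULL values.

LEFT JOIN keeps every row from `agents`; unmatched rows get NULL for `listings`'s columns.
Matching on l.agent_id <= r.agent_id. A NULL in a compared column never satisfies the condition.
- l row (agent_id=NULL): no match → kept, r columns NULL.
- l row (agent_id=5): matches 4 r row(s) → 4 output row(s).
- l row (agent_id=9): no match → kept, r columns NULL.
- l row (agent_id=9): no match → kept, r columns NULL.
- l row (agent_id=4): matches 5 r row(s) → 5 output row(s).

(200, 4); (200, 5); (390, 4); (390, 5); (443, 4); (510, 4); (510, 5); (604, 4); (604, 5); (NULL, 9); (NULL, 9); (NULL, NULL)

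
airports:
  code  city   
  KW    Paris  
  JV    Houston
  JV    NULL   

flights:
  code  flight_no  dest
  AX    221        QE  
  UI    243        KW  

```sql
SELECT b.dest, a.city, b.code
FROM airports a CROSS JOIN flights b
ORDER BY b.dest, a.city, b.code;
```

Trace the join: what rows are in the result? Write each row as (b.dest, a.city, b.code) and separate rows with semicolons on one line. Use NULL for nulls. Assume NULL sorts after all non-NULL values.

CROSS JOIN pairs every row of `airports` with every row of `flights`: 3 × 2 = 6 rows.
After projecting and ordering:
b.dest | a.city | b.code
KW | Houston | UI
KW | Paris | UI
KW | NULL | UI
QE | Houston | AX
QE | Paris | AX
QE | NULL | AX

(KW, Houston, UI); (KW, Paris, UI); (KW, NULL, UI); (QE, Houston, AX); (QE, Paris, AX); (QE, NULL, AX)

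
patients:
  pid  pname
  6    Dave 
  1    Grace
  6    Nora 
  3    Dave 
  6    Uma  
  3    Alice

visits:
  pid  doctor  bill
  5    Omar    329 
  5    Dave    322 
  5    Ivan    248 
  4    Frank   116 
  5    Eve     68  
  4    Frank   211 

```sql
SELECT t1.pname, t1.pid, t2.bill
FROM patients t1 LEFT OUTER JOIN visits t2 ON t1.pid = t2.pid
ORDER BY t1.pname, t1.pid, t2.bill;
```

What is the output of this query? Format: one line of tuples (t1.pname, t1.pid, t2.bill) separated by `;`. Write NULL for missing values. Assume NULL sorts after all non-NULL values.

LEFT JOIN keeps every row from `patients`; unmatched rows get NULL for `visits`'s columns.
Matching on t1.pid = t2.pid.
Matched pairs: 0; unmatched t1 rows kept: 6.

(Alice, 3, NULL); (Dave, 3, NULL); (Dave, 6, NULL); (Grace, 1, NULL); (Nora, 6, NULL); (Uma, 6, NULL)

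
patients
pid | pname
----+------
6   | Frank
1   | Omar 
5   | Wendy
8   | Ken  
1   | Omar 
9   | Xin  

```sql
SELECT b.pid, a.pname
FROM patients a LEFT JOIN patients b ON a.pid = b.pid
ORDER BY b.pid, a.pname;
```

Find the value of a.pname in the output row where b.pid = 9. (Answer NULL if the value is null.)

LEFT JOIN keeps every row from `patients a`; unmatched rows get NULL for `patients b`'s columns.
Matching on a.pid = b.pid.
- pid=6: 1 matching b row(s), so 1 row(s) emitted.
- pid=1: 2 matching b row(s), so 2 row(s) emitted.
- pid=5: 1 matching b row(s), so 1 row(s) emitted.
- pid=8: 1 matching b row(s), so 1 row(s) emitted.
- pid=1: 2 matching b row(s), so 2 row(s) emitted.
- pid=9: 1 matching b row(s), so 1 row(s) emitted.

Xin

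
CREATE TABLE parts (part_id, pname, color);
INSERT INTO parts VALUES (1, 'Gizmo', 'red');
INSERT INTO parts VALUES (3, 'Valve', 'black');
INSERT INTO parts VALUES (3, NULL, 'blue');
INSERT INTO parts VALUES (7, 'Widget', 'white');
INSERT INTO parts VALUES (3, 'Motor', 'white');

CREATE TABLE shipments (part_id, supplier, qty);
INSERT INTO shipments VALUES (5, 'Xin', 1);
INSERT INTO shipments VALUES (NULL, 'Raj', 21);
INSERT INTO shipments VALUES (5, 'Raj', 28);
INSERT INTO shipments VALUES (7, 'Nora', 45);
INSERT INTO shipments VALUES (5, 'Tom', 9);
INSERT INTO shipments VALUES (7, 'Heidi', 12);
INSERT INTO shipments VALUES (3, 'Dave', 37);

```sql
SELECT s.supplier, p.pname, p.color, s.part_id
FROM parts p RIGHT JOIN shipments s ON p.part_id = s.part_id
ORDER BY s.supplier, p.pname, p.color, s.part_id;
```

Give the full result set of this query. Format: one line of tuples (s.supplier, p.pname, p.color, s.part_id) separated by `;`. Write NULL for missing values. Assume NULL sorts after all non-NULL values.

RIGHT JOIN keeps every row from `shipments`; unmatched rows get NULL for `parts`'s columns.
Matching on p.part_id = s.part_id. A NULL in a compared column never satisfies the condition.
- p row (part_id=1): no match.
- p row (part_id=3): matches 1 s row(s) → 1 output row(s).
- p row (part_id=3): matches 1 s row(s) → 1 output row(s).
- p row (part_id=7): matches 2 s row(s) → 2 output row(s).
- p row (part_id=3): matches 1 s row(s) → 1 output row(s).
- plus 4 unmatched s row(s), each kept with NULL p columns.
After projecting and ordering:
s.supplier | p.pname | p.color | s.part_id
Dave | Motor | white | 3
Dave | Valve | black | 3
Dave | NULL | blue | 3
Heidi | Widget | white | 7
Nora | Widget | white | 7
Raj | NULL | NULL | 5
Raj | NULL | NULL | NULL
Tom | NULL | NULL | 5
Xin | NULL | NULL | 5

(Dave, Motor, white, 3); (Dave, Valve, black, 3); (Dave, NULL, blue, 3); (Heidi, Widget, white, 7); (Nora, Widget, white, 7); (Raj, NULL, NULL, 5); (Raj, NULL, NULL, NULL); (Tom, NULL, NULL, 5); (Xin, NULL, NULL, 5)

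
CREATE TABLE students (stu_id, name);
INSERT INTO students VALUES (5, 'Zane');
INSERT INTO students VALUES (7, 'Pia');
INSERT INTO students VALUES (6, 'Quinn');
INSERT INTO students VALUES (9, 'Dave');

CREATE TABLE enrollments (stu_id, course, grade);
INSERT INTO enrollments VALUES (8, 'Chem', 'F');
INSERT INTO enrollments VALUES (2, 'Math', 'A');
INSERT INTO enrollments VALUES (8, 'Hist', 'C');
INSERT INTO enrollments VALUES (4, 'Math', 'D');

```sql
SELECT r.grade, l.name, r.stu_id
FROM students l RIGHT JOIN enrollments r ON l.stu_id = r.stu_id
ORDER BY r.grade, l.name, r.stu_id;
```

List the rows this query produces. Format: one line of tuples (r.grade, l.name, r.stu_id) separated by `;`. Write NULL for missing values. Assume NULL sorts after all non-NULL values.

(A, NULL, 2); (C, NULL, 8); (D, NULL, 4); (F, NULL, 8)

RIGHT JOIN keeps every row from `enrollments`; unmatched rows get NULL for `students`'s columns.
Matching on l.stu_id = r.stu_id.
- stu_id=5: no matching r row.
- stu_id=7: no matching r row.
- stu_id=6: no matching r row.
- stu_id=9: no matching r row.
- 4 row(s) from r found no l partner → padded with NULL.
After projecting and ordering:
r.grade | l.name | r.stu_id
A | NULL | 2
C | NULL | 8
D | NULL | 4
F | NULL | 8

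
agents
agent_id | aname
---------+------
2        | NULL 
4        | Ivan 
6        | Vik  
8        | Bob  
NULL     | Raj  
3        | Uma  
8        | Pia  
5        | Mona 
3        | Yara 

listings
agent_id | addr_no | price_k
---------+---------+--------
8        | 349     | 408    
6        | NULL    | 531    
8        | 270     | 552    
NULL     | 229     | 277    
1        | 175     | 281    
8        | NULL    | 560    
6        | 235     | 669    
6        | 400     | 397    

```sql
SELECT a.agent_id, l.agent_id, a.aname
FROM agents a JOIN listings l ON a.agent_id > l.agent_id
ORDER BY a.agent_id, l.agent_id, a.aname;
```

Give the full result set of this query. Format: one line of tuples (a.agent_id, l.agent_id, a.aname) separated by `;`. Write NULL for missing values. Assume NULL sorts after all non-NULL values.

(2, 1, NULL); (3, 1, Uma); (3, 1, Yara); (4, 1, Ivan); (5, 1, Mona); (6, 1, Vik); (8, 1, Bob); (8, 1, Pia); (8, 6, Bob); (8, 6, Bob); (8, 6, Bob); (8, 6, Pia); (8, 6, Pia); (8, 6, Pia)

INNER JOIN keeps only pairs where the ON condition holds.
Matching on a.agent_id > l.agent_id. A NULL in a compared column never satisfies the condition.
- agent_id=2: 1 matching l row(s), so 1 row(s) emitted.
- agent_id=4: 1 matching l row(s), so 1 row(s) emitted.
- agent_id=6: 1 matching l row(s), so 1 row(s) emitted.
- agent_id=8: 4 matching l row(s), so 4 row(s) emitted.
- agent_id=NULL: no matching l row, dropped.
- agent_id=3: 1 matching l row(s), so 1 row(s) emitted.
- agent_id=8: 4 matching l row(s), so 4 row(s) emitted.
- agent_id=5: 1 matching l row(s), so 1 row(s) emitted.
- agent_id=3: 1 matching l row(s), so 1 row(s) emitted.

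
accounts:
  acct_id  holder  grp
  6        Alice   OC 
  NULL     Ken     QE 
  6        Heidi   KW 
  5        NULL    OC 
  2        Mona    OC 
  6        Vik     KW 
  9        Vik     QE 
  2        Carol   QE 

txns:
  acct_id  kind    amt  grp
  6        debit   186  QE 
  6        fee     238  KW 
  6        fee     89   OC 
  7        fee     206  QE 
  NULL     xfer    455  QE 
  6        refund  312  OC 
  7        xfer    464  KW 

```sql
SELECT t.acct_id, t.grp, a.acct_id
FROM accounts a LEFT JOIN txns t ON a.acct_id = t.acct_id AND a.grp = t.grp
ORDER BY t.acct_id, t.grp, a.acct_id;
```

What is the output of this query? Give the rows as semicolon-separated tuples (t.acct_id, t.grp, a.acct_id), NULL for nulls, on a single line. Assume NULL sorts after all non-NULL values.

LEFT JOIN keeps every row from `accounts`; unmatched rows get NULL for `txns`'s columns.
Matching on a.acct_id = t.acct_id AND a.grp = t.grp. A NULL in a compared column never satisfies the condition.
- acct_id=6, grp=OC: 2 matching t row(s), so 2 row(s) emitted.
- acct_id=NULL, grp=QE: no t row matches, row kept with t columns NULL.
- acct_id=6, grp=KW: 1 matching t row(s), so 1 row(s) emitted.
- acct_id=5, grp=OC: no t row matches, row kept with t columns NULL.
- acct_id=2, grp=OC: no t row matches, row kept with t columns NULL.
- acct_id=6, grp=KW: 1 matching t row(s), so 1 row(s) emitted.
- acct_id=9, grp=QE: no t row matches, row kept with t columns NULL.
- acct_id=2, grp=QE: no t row matches, row kept with t columns NULL.
After projecting and ordering:
t.acct_id | t.grp | a.acct_id
6 | KW | 6
6 | KW | 6
6 | OC | 6
6 | OC | 6
NULL | NULL | 2
NULL | NULL | 2
NULL | NULL | 5
NULL | NULL | 9
NULL | NULL | NULL

(6, KW, 6); (6, KW, 6); (6, OC, 6); (6, OC, 6); (NULL, NULL, 2); (NULL, NULL, 2); (NULL, NULL, 5); (NULL, NULL, 9); (NULL, NULL, NULL)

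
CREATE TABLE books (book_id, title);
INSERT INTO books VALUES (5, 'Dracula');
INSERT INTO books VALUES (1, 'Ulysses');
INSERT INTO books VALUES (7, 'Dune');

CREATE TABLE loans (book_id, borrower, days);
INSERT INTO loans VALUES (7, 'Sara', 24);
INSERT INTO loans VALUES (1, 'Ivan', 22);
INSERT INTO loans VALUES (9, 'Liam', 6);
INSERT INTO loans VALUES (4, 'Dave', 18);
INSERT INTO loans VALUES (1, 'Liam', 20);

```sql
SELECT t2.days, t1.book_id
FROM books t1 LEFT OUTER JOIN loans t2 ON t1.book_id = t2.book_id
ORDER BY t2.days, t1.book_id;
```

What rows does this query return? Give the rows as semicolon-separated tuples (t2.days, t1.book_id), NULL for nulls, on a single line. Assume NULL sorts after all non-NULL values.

LEFT JOIN keeps every row from `books`; unmatched rows get NULL for `loans`'s columns.
Matching on t1.book_id = t2.book_id.
- book_id=5: no t2 row matches, row kept with t2 columns NULL.
- book_id=1: 2 matching t2 row(s), so 2 row(s) emitted.
- book_id=7: 1 matching t2 row(s), so 1 row(s) emitted.
After projecting and ordering:
t2.days | t1.book_id
20 | 1
22 | 1
24 | 7
NULL | 5

(20, 1); (22, 1); (24, 7); (NULL, 5)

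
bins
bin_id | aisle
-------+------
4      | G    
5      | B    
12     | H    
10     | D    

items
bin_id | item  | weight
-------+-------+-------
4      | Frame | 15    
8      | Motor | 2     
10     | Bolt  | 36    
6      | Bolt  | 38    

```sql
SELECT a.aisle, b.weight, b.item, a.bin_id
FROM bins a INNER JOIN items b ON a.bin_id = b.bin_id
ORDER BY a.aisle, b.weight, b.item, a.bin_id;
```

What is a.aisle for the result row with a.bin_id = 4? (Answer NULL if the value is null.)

G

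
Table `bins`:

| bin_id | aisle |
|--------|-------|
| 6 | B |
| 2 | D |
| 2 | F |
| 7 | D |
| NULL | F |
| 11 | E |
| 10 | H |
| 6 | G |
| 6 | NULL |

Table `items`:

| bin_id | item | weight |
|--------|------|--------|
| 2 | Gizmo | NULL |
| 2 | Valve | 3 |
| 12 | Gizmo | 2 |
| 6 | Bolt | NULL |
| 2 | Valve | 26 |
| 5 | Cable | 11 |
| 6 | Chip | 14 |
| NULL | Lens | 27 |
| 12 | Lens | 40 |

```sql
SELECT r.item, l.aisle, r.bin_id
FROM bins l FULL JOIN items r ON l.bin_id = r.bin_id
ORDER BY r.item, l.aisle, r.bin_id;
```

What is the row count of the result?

20

FULL OUTER JOIN keeps every row from both sides; unmatched rows get NULL for the other side's columns.
Matching on l.bin_id = r.bin_id. A NULL in a compared column never satisfies the condition.
- bin_id=6: 2 matching r row(s), so 2 row(s) emitted.
- bin_id=2: 3 matching r row(s), so 3 row(s) emitted.
- bin_id=2: 3 matching r row(s), so 3 row(s) emitted.
- bin_id=7: no r row matches, row kept with r columns NULL.
- bin_id=NULL: no r row matches, row kept with r columns NULL.
- bin_id=11: no r row matches, row kept with r columns NULL.
- bin_id=10: no r row matches, row kept with r columns NULL.
- bin_id=6: 2 matching r row(s), so 2 row(s) emitted.
- bin_id=6: 2 matching r row(s), so 2 row(s) emitted.
- 4 row(s) from r found no l partner → padded with NULL.
Total: 12 matched + 8 padded = 20 rows.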